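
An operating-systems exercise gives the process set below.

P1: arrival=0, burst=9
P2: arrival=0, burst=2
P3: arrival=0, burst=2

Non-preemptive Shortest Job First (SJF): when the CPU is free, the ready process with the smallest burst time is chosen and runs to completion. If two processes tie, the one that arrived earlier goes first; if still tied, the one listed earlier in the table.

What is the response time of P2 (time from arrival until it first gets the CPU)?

Gantt: | P2 0-2 | P3 2-4 | P1 4-13 |
Completion: P1=13  P2=2  P3=4
Response(P2) = first start − arrival = 0 − 0 = 0

0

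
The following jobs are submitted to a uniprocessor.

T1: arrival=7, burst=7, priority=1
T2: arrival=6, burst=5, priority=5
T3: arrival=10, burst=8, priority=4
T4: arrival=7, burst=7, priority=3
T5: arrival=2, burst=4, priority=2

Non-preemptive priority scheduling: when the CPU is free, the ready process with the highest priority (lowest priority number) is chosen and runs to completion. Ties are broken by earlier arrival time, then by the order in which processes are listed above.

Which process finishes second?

T2

Timeline: | idle 0-2 | T5 2-6 | T2 6-11 | T1 11-18 | T4 18-25 | T3 25-33 |
Completion: T1=18  T2=11  T3=33  T4=25  T5=6
Finish order: T5 → T2 → T1 → T4 → T3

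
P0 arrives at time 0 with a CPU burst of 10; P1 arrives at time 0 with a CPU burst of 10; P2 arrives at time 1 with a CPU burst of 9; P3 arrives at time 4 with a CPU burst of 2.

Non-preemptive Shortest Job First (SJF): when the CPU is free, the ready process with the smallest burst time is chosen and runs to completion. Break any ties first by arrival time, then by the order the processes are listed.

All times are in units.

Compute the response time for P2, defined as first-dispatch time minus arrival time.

11

Timeline: | P0 0-10 | P3 10-12 | P2 12-21 | P1 21-31 |
Completion: P0=10  P1=31  P2=21  P3=12
Response(P2) = first start − arrival = 12 − 1 = 11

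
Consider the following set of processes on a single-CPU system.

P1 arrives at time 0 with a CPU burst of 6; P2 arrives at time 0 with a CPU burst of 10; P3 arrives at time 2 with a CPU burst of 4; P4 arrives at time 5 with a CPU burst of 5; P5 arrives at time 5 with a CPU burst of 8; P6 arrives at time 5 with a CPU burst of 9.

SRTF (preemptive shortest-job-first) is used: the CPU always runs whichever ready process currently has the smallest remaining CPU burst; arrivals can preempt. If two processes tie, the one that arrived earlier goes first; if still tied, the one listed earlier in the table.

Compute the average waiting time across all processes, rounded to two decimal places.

11.50

Gantt: | P1 0-6 | P3 6-10 | P4 10-15 | P5 15-23 | P6 23-32 | P2 32-42 |
Completion: P1=6  P2=42  P3=10  P4=15  P5=23  P6=32
Waiting times: P1=0, P2=32, P3=4, P4=5, P5=10, P6=18
Average waiting = (0+32+4+5+10+18) / 6 = 69/6 = 11.50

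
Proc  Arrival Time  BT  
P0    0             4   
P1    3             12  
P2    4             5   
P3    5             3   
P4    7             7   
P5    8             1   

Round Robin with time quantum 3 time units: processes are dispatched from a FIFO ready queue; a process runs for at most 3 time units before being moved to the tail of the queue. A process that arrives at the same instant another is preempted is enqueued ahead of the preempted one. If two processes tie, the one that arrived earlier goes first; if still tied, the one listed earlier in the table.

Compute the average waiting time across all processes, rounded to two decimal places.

11.00

Gantt: | P0 0-3 | P1 3-6 | P0 6-7 | P2 7-10 | P3 10-13 | P1 13-16 | P4 16-19 | P5 19-20 | P2 20-22 | P1 22-25 | P4 25-28 | P1 28-31 | P4 31-32 |
Completion: P0=7  P1=31  P2=22  P3=13  P4=32  P5=20
Turnaround (C−A): P0=7  P1=28  P2=18  P3=8  P4=25  P5=12
Waiting times: P0=3, P1=16, P2=13, P3=5, P4=18, P5=11
Average waiting = (3+16+13+5+18+11) / 6 = 66/6 = 11.00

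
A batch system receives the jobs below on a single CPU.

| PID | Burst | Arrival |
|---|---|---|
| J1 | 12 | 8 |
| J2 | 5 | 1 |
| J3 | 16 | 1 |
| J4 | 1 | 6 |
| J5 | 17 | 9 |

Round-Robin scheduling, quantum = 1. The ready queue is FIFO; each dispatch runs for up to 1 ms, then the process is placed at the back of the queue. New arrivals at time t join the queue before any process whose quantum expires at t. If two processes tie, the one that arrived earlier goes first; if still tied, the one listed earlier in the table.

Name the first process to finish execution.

J4

Gantt: | idle 0-1 | J2 1-2 | J3 2-3 | J2 3-4 | J3 4-5 | J2 5-6 | J3 6-7 | J4 7-8 | J2 8-9 | J3 9-10 | J1 10-11 | J5 11-12 | J2 12-13 | J3 13-14 | J1 14-15 | J5 15-16 | J3 16-17 | J1 17-18 | J5 18-19 | J3 19-20 | J1 20-21 | J5 21-22 | J3 22-23 | J1 23-24 | J5 24-25 | J3 25-26 | J1 26-27 | J5 27-28 | J3 28-29 | J1 29-30 | J5 30-31 | J3 31-32 | J1 32-33 | J5 33-34 | J3 34-35 | J1 35-36 | J5 36-37 | J3 37-38 | J1 38-39 | J5 39-40 | J3 40-41 | J1 41-42 | J5 42-43 | J3 43-44 | J1 44-45 | J5 45-46 | J3 46-47 | J5 47-52 |
Completion: J1=45  J2=13  J3=47  J4=8  J5=52
Turnaround (C−A): J1=37  J2=12  J3=46  J4=2  J5=43
Finish order: J4 → J2 → J1 → J3 → J5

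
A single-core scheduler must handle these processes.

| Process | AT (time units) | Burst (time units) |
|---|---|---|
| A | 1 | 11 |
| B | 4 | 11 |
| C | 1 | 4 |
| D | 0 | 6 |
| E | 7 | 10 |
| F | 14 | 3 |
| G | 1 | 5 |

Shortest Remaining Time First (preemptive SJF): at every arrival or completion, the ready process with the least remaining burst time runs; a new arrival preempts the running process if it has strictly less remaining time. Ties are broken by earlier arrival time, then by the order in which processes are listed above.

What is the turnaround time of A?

Schedule: | D 0-1 | C 1-5 | D 5-10 | G 10-15 | F 15-18 | E 18-28 | A 28-39 | B 39-50 |
Completion: A=39  B=50  C=5  D=10  E=28  F=18  G=15
Turnaround (C−A): A=38  B=46  C=4  D=10  E=21  F=4  G=14
Turnaround(A) = completion − arrival = 39 − 1 = 38

38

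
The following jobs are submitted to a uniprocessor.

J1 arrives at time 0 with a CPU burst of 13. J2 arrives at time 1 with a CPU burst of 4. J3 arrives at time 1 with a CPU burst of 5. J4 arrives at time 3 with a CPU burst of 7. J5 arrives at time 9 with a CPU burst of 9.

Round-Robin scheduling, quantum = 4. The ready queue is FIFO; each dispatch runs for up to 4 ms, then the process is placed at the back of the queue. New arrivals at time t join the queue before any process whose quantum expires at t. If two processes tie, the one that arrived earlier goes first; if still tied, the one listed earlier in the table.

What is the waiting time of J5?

Schedule: | J1 0-4 | J2 4-8 | J3 8-12 | J4 12-16 | J1 16-20 | J5 20-24 | J3 24-25 | J4 25-28 | J1 28-32 | J5 32-36 | J1 36-37 | J5 37-38 |
Completion: J1=37  J2=8  J3=25  J4=28  J5=38
Turnaround (C−A): J1=37  J2=7  J3=24  J4=25  J5=29
Waiting(J5) = turnaround − burst = 29 − 9 = 20

20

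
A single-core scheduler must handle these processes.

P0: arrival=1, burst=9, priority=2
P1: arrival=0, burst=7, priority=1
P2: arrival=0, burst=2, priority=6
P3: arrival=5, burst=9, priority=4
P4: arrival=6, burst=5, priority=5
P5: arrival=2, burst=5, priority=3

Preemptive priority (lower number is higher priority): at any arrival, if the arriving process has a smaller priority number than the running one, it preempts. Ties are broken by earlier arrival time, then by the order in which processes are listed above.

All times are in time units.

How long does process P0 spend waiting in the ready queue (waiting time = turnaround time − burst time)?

6

Timeline: | P1 0-7 | P0 7-16 | P5 16-21 | P3 21-30 | P4 30-35 | P2 35-37 |
Completion: P0=16  P1=7  P2=37  P3=30  P4=35  P5=21
Turnaround (C−A): P0=15  P1=7  P2=37  P3=25  P4=29  P5=19
Waiting(P0) = turnaround − burst = 15 − 9 = 6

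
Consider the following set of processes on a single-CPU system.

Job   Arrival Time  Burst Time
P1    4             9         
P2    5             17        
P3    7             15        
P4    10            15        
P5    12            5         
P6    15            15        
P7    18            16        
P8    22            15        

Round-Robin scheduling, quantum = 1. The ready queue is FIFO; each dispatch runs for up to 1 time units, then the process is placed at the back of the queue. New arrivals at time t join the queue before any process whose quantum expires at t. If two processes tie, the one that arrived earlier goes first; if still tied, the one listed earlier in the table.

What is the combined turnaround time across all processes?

Schedule: | idle 0-4 | P1 4-5 | P2 5-6 | P1 6-7 | P2 7-8 | P3 8-9 | P1 9-10 | P2 10-11 | P3 11-12 | P4 12-13 | P1 13-14 | P2 14-15 | P5 15-16 | P3 16-17 | P4 17-18 | P1 18-19 | P6 19-20 | P2 20-21 | P5 21-22 | P3 22-23 | P7 23-24 | P4 24-25 | P1 25-26 | P6 26-27 | P2 27-28 | P8 28-29 | P5 29-30 | P3 30-31 | P7 31-32 | P4 32-33 | P1 33-34 | P6 34-35 | P2 35-36 | P8 36-37 | P5 37-38 | P3 38-39 | P7 39-40 | P4 40-41 | P1 41-42 | P6 42-43 | P2 43-44 | P8 44-45 | P5 45-46 | P3 46-47 | P7 47-48 | P4 48-49 | P1 49-50 | P6 50-51 | P2 51-52 | P8 52-53 | P3 53-54 | P7 54-55 | P4 55-56 | P6 56-57 | P2 57-58 | P8 58-59 | P3 59-60 | P7 60-61 | P4 61-62 | P6 62-63 | P2 63-64 | P8 64-65 | P3 65-66 | P7 66-67 | P4 67-68 | P6 68-69 | P2 69-70 | P8 70-71 | P3 71-72 | P7 72-73 | P4 73-74 | P6 74-75 | P2 75-76 | P8 76-77 | P3 77-78 | P7 78-79 | P4 79-80 | P6 80-81 | P2 81-82 | P8 82-83 | P3 83-84 | P7 84-85 | P4 85-86 | P6 86-87 | P2 87-88 | P8 88-89 | P3 89-90 | P7 90-91 | P4 91-92 | P6 92-93 | P2 93-94 | P8 94-95 | P3 95-96 | P7 96-97 | P4 97-98 | P6 98-99 | P2 99-100 | P8 100-101 | P7 101-102 | P4 102-103 | P6 103-104 | P8 104-105 | P7 105-106 | P6 106-107 | P8 107-108 | P7 108-109 | P8 109-110 | P7 110-111 |
Completion: P1=50  P2=100  P3=96  P4=103  P5=46  P6=107  P7=111  P8=110
Turnaround = completion − arrival: P1=46, P2=95, P3=89, P4=93, P5=34, P6=92, P7=93, P8=88
Total turnaround = 46 + 95 + 89 + 93 + 34 + 92 + 93 + 88 = 630

630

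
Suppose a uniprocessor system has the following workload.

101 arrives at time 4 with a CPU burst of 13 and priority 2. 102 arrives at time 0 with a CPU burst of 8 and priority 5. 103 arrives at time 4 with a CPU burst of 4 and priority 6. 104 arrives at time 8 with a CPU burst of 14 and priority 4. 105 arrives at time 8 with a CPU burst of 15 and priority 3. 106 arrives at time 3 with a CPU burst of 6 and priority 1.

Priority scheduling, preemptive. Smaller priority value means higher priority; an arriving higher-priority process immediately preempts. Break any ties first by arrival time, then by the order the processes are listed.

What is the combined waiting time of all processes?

148

Gantt: | 102 0-3 | 106 3-9 | 101 9-22 | 105 22-37 | 104 37-51 | 102 51-56 | 103 56-60 |
Completion: 101=22  102=56  103=60  104=51  105=37  106=9
Waiting = turnaround − burst: 101=5, 102=48, 103=52, 104=29, 105=14, 106=0
Total waiting = 5 + 48 + 52 + 29 + 14 + 0 = 148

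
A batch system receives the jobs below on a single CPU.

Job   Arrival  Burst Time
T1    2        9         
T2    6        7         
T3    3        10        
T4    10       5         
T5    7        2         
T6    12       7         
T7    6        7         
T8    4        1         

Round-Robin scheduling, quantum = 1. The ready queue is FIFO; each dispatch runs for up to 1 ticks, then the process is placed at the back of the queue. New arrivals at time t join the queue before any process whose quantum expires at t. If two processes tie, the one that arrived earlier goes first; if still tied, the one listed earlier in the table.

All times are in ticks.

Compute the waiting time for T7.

33

Schedule: | idle 0-2 | T1 2-3 | T3 3-4 | T1 4-5 | T8 5-6 | T3 6-7 | T1 7-8 | T2 8-9 | T7 9-10 | T5 10-11 | T3 11-12 | T1 12-13 | T2 13-14 | T4 14-15 | T7 15-16 | T5 16-17 | T6 17-18 | T3 18-19 | T1 19-20 | T2 20-21 | T4 21-22 | T7 22-23 | T6 23-24 | T3 24-25 | T1 25-26 | T2 26-27 | T4 27-28 | T7 28-29 | T6 29-30 | T3 30-31 | T1 31-32 | T2 32-33 | T4 33-34 | T7 34-35 | T6 35-36 | T3 36-37 | T1 37-38 | T2 38-39 | T4 39-40 | T7 40-41 | T6 41-42 | T3 42-43 | T1 43-44 | T2 44-45 | T7 45-46 | T6 46-47 | T3 47-48 | T6 48-49 | T3 49-50 |
Completion: T1=44  T2=45  T3=50  T4=40  T5=17  T6=49  T7=46  T8=6
Turnaround (C−A): T1=42  T2=39  T3=47  T4=30  T5=10  T6=37  T7=40  T8=2
Waiting(T7) = turnaround − burst = 40 − 7 = 33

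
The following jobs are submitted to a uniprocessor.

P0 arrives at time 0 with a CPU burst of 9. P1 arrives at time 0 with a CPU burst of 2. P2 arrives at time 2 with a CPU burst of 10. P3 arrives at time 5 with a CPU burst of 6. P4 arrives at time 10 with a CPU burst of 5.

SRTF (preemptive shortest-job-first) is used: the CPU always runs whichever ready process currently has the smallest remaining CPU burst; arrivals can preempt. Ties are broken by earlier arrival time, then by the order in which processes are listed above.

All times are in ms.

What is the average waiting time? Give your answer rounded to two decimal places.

Schedule: | P1 0-2 | P0 2-11 | P4 11-16 | P3 16-22 | P2 22-32 |
Completion: P0=11  P1=2  P2=32  P3=22  P4=16
Turnaround (C−A): P0=11  P1=2  P2=30  P3=17  P4=6
Waiting times: P0=2, P1=0, P2=20, P3=11, P4=1
Average waiting = (2+0+20+11+1) / 5 = 34/5 = 6.80

6.80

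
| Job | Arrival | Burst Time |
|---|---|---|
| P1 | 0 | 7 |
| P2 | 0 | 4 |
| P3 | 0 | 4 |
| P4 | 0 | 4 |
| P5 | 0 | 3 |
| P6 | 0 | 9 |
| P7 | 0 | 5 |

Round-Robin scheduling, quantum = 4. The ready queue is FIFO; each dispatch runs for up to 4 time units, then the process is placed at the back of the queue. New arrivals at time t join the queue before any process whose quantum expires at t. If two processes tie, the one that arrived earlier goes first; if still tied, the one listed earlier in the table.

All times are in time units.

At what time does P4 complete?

16

Gantt: | P1 0-4 | P2 4-8 | P3 8-12 | P4 12-16 | P5 16-19 | P6 19-23 | P7 23-27 | P1 27-30 | P6 30-34 | P7 34-35 | P6 35-36 |
Completion: P1=30  P2=8  P3=12  P4=16  P5=19  P6=36  P7=35
Turnaround (C−A): P1=30  P2=8  P3=12  P4=16  P5=19  P6=36  P7=35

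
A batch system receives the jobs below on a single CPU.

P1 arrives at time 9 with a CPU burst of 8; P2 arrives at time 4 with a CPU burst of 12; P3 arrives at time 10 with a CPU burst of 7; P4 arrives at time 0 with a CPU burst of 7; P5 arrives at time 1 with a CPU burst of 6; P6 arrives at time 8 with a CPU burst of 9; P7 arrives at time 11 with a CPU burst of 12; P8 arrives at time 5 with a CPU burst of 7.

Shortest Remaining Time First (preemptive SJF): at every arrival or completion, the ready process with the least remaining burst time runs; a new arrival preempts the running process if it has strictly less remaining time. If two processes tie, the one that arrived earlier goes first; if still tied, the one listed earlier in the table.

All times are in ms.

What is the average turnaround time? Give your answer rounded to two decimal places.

27.75

Schedule: | P4 0-7 | P5 7-13 | P8 13-20 | P3 20-27 | P1 27-35 | P6 35-44 | P2 44-56 | P7 56-68 |
Completion: P1=35  P2=56  P3=27  P4=7  P5=13  P6=44  P7=68  P8=20
Turnaround (C−A): P1=26  P2=52  P3=17  P4=7  P5=12  P6=36  P7=57  P8=15
Turnaround times: P1=26, P2=52, P3=17, P4=7, P5=12, P6=36, P7=57, P8=15
Average turnaround = (26+52+17+7+12+36+57+15) / 8 = 222/8 = 27.75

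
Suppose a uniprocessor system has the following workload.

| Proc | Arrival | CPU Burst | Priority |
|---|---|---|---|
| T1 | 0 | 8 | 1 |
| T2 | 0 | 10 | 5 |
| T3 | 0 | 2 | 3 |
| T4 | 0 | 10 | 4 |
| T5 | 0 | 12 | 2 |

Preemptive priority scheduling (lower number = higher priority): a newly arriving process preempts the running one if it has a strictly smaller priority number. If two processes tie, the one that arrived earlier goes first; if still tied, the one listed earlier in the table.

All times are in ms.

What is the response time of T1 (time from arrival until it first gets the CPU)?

0

Gantt: | T1 0-8 | T5 8-20 | T3 20-22 | T4 22-32 | T2 32-42 |
Completion: T1=8  T2=42  T3=22  T4=32  T5=20
Turnaround (C−A): T1=8  T2=42  T3=22  T4=32  T5=20
Response(T1) = first start − arrival = 0 − 0 = 0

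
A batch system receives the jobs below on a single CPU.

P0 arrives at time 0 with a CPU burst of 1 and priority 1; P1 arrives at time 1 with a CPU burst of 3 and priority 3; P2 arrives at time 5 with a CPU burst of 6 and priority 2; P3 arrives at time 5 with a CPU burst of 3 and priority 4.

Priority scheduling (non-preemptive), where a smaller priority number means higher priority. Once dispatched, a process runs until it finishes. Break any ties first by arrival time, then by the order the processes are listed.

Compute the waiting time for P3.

6

Timeline: | P0 0-1 | P1 1-4 | idle 4-5 | P2 5-11 | P3 11-14 |
Completion: P0=1  P1=4  P2=11  P3=14
Waiting(P3) = turnaround − burst = 9 − 3 = 6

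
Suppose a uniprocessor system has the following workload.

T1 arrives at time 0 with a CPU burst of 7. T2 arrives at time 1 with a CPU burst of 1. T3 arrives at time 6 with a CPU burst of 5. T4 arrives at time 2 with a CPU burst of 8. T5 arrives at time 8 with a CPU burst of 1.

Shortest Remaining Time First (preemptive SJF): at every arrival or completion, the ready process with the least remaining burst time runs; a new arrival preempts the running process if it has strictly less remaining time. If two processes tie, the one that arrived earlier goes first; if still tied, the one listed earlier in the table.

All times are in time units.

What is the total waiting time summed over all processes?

16

Schedule: | T1 0-1 | T2 1-2 | T1 2-8 | T5 8-9 | T3 9-14 | T4 14-22 |
Completion: T1=8  T2=2  T3=14  T4=22  T5=9
Turnaround (C−A): T1=8  T2=1  T3=8  T4=20  T5=1
Waiting = turnaround − burst: T1=1, T2=0, T3=3, T4=12, T5=0
Total waiting = 1 + 0 + 3 + 12 + 0 = 16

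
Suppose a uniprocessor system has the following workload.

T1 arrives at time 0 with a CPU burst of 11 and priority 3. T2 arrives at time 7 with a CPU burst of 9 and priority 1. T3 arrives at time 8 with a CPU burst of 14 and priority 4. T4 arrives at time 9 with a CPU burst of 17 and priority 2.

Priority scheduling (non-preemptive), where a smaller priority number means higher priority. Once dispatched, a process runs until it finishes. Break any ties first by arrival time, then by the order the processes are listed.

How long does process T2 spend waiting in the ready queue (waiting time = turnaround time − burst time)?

4

Gantt: | T1 0-11 | T2 11-20 | T4 20-37 | T3 37-51 |
Completion: T1=11  T2=20  T3=51  T4=37
Waiting(T2) = turnaround − burst = 13 − 9 = 4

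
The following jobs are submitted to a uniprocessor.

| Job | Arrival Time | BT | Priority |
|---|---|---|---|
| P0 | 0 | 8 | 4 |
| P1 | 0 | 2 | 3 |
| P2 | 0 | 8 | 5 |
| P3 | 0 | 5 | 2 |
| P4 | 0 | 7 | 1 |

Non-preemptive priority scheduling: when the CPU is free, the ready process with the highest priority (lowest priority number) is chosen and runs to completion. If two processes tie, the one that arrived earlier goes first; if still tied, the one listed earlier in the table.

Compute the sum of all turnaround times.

Schedule: | P4 0-7 | P3 7-12 | P1 12-14 | P0 14-22 | P2 22-30 |
Completion: P0=22  P1=14  P2=30  P3=12  P4=7
Turnaround = completion − arrival: P0=22, P1=14, P2=30, P3=12, P4=7
Total turnaround = 22 + 14 + 30 + 12 + 7 = 85

85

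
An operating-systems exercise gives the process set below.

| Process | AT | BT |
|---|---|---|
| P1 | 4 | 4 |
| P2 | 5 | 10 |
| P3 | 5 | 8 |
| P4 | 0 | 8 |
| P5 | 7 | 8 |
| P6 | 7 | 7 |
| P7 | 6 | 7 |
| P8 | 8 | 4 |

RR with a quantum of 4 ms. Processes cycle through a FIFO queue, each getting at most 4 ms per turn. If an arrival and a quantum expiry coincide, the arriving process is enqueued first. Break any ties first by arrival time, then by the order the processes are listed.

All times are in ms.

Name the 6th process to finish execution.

P5

Timeline: | P4 0-4 | P1 4-8 | P4 8-12 | P2 12-16 | P3 16-20 | P7 20-24 | P5 24-28 | P6 28-32 | P8 32-36 | P2 36-40 | P3 40-44 | P7 44-47 | P5 47-51 | P6 51-54 | P2 54-56 |
Completion: P1=8  P2=56  P3=44  P4=12  P5=51  P6=54  P7=47  P8=36
Turnaround (C−A): P1=4  P2=51  P3=39  P4=12  P5=44  P6=47  P7=41  P8=28
Finish order: P1 → P4 → P8 → P3 → P7 → P5 → P6 → P2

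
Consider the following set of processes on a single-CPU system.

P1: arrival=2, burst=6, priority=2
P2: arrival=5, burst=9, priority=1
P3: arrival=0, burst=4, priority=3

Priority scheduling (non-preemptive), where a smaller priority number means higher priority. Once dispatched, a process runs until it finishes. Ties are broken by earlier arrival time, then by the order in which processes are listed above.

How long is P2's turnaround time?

Schedule: | P3 0-4 | P1 4-10 | P2 10-19 |
Completion: P1=10  P2=19  P3=4
Turnaround (C−A): P1=8  P2=14  P3=4
Turnaround(P2) = completion − arrival = 19 − 5 = 14

14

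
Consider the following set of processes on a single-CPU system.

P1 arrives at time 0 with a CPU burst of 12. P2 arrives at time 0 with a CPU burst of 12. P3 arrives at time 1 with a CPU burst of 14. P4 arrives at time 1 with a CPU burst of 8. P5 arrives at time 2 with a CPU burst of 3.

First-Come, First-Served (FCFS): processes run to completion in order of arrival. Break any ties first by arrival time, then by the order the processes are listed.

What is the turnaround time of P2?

Schedule: | P1 0-12 | P2 12-24 | P3 24-38 | P4 38-46 | P5 46-49 |
Completion: P1=12  P2=24  P3=38  P4=46  P5=49
Turnaround (C−A): P1=12  P2=24  P3=37  P4=45  P5=47
Turnaround(P2) = completion − arrival = 24 − 0 = 24

24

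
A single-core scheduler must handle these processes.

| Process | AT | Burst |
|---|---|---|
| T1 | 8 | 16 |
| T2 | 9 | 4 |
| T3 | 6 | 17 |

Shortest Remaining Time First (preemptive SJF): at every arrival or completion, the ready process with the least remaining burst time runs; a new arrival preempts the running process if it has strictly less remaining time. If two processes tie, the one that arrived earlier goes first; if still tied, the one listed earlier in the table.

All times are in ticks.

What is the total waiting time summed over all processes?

23

Schedule: | idle 0-6 | T3 6-9 | T2 9-13 | T3 13-27 | T1 27-43 |
Completion: T1=43  T2=13  T3=27
Turnaround (C−A): T1=35  T2=4  T3=21
Waiting = turnaround − burst: T1=19, T2=0, T3=4
Total waiting = 19 + 0 + 4 = 23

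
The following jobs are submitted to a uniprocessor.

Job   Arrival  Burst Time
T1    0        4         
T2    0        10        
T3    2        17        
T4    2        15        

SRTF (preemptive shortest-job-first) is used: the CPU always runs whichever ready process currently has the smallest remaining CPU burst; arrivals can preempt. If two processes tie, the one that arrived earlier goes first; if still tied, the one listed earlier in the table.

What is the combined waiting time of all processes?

Schedule: | T1 0-4 | T2 4-14 | T4 14-29 | T3 29-46 |
Completion: T1=4  T2=14  T3=46  T4=29
Turnaround (C−A): T1=4  T2=14  T3=44  T4=27
Waiting = turnaround − burst: T1=0, T2=4, T3=27, T4=12
Total waiting = 0 + 4 + 27 + 12 = 43

43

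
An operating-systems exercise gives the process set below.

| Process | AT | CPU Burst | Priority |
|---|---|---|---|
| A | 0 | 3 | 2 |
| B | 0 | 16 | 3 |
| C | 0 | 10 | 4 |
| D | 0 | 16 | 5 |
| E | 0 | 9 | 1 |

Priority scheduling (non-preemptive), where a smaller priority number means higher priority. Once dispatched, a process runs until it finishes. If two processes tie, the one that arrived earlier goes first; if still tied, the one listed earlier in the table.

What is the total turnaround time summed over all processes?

Schedule: | E 0-9 | A 9-12 | B 12-28 | C 28-38 | D 38-54 |
Completion: A=12  B=28  C=38  D=54  E=9
Turnaround = completion − arrival: A=12, B=28, C=38, D=54, E=9
Total turnaround = 12 + 28 + 38 + 54 + 9 = 141

141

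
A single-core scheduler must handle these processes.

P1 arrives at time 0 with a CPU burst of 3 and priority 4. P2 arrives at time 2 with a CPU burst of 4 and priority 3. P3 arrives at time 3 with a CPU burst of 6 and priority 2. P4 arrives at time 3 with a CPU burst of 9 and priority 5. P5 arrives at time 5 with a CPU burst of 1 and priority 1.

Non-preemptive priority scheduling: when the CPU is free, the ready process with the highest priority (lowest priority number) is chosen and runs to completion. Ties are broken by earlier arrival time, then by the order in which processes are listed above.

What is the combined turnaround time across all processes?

Schedule: | P1 0-3 | P3 3-9 | P5 9-10 | P2 10-14 | P4 14-23 |
Completion: P1=3  P2=14  P3=9  P4=23  P5=10
Turnaround = completion − arrival: P1=3, P2=12, P3=6, P4=20, P5=5
Total turnaround = 3 + 12 + 6 + 20 + 5 = 46

46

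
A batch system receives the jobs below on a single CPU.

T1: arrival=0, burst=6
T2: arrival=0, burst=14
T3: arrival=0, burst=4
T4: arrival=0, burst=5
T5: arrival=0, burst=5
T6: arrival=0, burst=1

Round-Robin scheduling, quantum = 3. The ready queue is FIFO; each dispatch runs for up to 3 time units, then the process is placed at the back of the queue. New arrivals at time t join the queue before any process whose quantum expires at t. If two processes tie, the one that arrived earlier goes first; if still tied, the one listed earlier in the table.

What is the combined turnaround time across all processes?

145

Timeline: | T1 0-3 | T2 3-6 | T3 6-9 | T4 9-12 | T5 12-15 | T6 15-16 | T1 16-19 | T2 19-22 | T3 22-23 | T4 23-25 | T5 25-27 | T2 27-35 |
Completion: T1=19  T2=35  T3=23  T4=25  T5=27  T6=16
Turnaround (C−A): T1=19  T2=35  T3=23  T4=25  T5=27  T6=16
Turnaround = completion − arrival: T1=19, T2=35, T3=23, T4=25, T5=27, T6=16
Total turnaround = 19 + 35 + 23 + 25 + 27 + 16 = 145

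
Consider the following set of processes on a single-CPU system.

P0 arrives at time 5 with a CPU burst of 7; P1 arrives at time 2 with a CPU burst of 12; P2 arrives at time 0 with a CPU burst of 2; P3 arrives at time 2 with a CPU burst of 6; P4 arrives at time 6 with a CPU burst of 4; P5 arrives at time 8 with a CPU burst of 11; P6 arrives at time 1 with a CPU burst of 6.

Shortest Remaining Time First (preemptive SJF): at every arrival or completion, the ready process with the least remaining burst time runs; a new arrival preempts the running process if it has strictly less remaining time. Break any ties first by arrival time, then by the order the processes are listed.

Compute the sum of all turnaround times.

Schedule: | P2 0-2 | P6 2-8 | P4 8-12 | P3 12-18 | P0 18-25 | P5 25-36 | P1 36-48 |
Completion: P0=25  P1=48  P2=2  P3=18  P4=12  P5=36  P6=8
Turnaround (C−A): P0=20  P1=46  P2=2  P3=16  P4=6  P5=28  P6=7
Turnaround = completion − arrival: P0=20, P1=46, P2=2, P3=16, P4=6, P5=28, P6=7
Total turnaround = 20 + 46 + 2 + 16 + 6 + 28 + 7 = 125

125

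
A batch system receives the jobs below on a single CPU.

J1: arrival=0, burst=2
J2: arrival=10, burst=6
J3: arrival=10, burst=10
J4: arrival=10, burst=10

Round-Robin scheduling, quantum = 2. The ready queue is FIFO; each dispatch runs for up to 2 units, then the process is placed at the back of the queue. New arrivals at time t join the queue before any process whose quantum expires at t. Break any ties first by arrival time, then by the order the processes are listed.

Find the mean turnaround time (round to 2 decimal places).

Schedule: | J1 0-2 | idle 2-10 | J2 10-12 | J3 12-14 | J4 14-16 | J2 16-18 | J3 18-20 | J4 20-22 | J2 22-24 | J3 24-26 | J4 26-28 | J3 28-30 | J4 30-32 | J3 32-34 | J4 34-36 |
Completion: J1=2  J2=24  J3=34  J4=36
Turnaround (C−A): J1=2  J2=14  J3=24  J4=26
Turnaround times: J1=2, J2=14, J3=24, J4=26
Average turnaround = (2+14+24+26) / 4 = 66/4 = 16.50

16.50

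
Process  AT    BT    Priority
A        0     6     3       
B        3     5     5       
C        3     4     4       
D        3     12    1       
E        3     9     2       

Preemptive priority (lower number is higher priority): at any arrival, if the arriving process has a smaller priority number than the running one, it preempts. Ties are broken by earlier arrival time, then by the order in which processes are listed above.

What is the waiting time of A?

21

Schedule: | A 0-3 | D 3-15 | E 15-24 | A 24-27 | C 27-31 | B 31-36 |
Completion: A=27  B=36  C=31  D=15  E=24
Waiting(A) = turnaround − burst = 27 − 6 = 21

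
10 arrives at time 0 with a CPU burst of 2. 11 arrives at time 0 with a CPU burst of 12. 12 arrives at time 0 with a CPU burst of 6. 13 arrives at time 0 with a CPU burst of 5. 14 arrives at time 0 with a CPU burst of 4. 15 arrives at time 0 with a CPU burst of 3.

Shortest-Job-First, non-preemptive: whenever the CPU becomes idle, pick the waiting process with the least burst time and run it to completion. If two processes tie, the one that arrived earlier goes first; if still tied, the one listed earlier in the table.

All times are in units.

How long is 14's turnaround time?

9

Schedule: | 10 0-2 | 15 2-5 | 14 5-9 | 13 9-14 | 12 14-20 | 11 20-32 |
Completion: 10=2  11=32  12=20  13=14  14=9  15=5
Turnaround(14) = completion − arrival = 9 − 0 = 9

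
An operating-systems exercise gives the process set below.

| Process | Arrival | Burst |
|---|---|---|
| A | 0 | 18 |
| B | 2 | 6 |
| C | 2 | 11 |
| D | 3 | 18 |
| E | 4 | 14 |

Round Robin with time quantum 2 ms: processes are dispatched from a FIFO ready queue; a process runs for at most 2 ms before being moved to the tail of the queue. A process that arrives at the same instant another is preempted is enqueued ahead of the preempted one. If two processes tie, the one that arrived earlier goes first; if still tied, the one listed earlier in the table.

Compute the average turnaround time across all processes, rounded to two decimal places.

Schedule: | A 0-2 | B 2-4 | C 4-6 | A 6-8 | D 8-10 | E 10-12 | B 12-14 | C 14-16 | A 16-18 | D 18-20 | E 20-22 | B 22-24 | C 24-26 | A 26-28 | D 28-30 | E 30-32 | C 32-34 | A 34-36 | D 36-38 | E 38-40 | C 40-42 | A 42-44 | D 44-46 | E 46-48 | C 48-49 | A 49-51 | D 51-53 | E 53-55 | A 55-57 | D 57-59 | E 59-61 | A 61-63 | D 63-67 |
Completion: A=63  B=24  C=49  D=67  E=61
Turnaround times: A=63, B=22, C=47, D=64, E=57
Average turnaround = (63+22+47+64+57) / 5 = 253/5 = 50.60

50.60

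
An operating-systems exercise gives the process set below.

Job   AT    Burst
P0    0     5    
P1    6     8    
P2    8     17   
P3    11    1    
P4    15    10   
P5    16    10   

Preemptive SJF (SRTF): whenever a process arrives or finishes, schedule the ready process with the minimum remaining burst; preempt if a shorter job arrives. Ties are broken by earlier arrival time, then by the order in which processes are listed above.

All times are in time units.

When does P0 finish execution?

Timeline: | P0 0-5 | idle 5-6 | P1 6-11 | P3 11-12 | P1 12-15 | P4 15-25 | P5 25-35 | P2 35-52 |
Completion: P0=5  P1=15  P2=52  P3=12  P4=25  P5=35
Turnaround (C−A): P0=5  P1=9  P2=44  P3=1  P4=10  P5=19

5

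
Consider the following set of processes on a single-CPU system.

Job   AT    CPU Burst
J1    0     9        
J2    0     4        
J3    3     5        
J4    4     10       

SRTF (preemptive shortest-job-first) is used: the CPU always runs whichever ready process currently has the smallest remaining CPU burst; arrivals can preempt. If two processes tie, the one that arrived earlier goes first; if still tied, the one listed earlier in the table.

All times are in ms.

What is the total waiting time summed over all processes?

Timeline: | J2 0-4 | J3 4-9 | J1 9-18 | J4 18-28 |
Completion: J1=18  J2=4  J3=9  J4=28
Turnaround (C−A): J1=18  J2=4  J3=6  J4=24
Waiting = turnaround − burst: J1=9, J2=0, J3=1, J4=14
Total waiting = 9 + 0 + 1 + 14 = 24

24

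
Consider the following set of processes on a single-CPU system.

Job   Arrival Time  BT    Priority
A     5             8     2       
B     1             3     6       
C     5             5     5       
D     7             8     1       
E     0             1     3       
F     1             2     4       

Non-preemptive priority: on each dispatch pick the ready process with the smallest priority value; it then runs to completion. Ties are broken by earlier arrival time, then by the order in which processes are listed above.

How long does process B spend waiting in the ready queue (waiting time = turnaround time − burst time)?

Schedule: | E 0-1 | F 1-3 | B 3-6 | A 6-14 | D 14-22 | C 22-27 |
Completion: A=14  B=6  C=27  D=22  E=1  F=3
Waiting(B) = turnaround − burst = 5 − 3 = 2

2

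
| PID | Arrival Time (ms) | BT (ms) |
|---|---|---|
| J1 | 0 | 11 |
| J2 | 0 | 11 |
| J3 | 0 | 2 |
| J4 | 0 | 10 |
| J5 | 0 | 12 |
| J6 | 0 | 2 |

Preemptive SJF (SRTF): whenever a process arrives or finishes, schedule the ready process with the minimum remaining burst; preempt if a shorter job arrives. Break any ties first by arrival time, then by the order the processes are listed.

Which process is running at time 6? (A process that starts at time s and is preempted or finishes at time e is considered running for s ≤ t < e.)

Timeline: | J3 0-2 | J6 2-4 | J4 4-14 | J1 14-25 | J2 25-36 | J5 36-48 |
Completion: J1=25  J2=36  J3=2  J4=14  J5=48  J6=4
Turnaround (C−A): J1=25  J2=36  J3=2  J4=14  J5=48  J6=4

J4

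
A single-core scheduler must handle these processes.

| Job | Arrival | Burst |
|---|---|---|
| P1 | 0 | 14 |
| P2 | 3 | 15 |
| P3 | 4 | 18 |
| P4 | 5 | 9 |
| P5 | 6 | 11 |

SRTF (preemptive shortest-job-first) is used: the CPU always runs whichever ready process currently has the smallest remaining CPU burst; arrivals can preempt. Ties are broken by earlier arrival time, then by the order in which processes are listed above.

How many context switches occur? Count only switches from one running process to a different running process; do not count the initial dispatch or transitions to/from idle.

Gantt: | P1 0-14 | P4 14-23 | P5 23-34 | P2 34-49 | P3 49-67 |
Completion: P1=14  P2=49  P3=67  P4=23  P5=34

4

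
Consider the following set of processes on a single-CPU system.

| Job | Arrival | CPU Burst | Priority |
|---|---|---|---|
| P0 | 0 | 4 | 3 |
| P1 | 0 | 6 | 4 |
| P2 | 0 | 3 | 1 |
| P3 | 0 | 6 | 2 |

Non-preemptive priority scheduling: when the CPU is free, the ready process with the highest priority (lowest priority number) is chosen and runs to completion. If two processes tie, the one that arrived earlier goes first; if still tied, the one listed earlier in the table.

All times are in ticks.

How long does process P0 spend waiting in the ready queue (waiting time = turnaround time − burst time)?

Gantt: | P2 0-3 | P3 3-9 | P0 9-13 | P1 13-19 |
Completion: P0=13  P1=19  P2=3  P3=9
Turnaround (C−A): P0=13  P1=19  P2=3  P3=9
Waiting(P0) = turnaround − burst = 13 − 4 = 9

9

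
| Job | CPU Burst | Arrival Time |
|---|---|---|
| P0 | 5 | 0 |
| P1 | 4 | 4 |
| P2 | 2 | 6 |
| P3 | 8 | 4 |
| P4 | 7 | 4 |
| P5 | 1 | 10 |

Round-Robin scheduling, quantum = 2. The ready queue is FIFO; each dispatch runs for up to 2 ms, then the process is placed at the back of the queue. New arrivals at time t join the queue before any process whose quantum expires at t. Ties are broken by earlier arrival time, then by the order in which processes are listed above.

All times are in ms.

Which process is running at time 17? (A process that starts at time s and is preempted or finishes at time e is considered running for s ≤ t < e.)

P5

Timeline: | P0 0-4 | P1 4-6 | P3 6-8 | P4 8-10 | P0 10-11 | P2 11-13 | P1 13-15 | P3 15-17 | P5 17-18 | P4 18-20 | P3 20-22 | P4 22-24 | P3 24-26 | P4 26-27 |
Completion: P0=11  P1=15  P2=13  P3=26  P4=27  P5=18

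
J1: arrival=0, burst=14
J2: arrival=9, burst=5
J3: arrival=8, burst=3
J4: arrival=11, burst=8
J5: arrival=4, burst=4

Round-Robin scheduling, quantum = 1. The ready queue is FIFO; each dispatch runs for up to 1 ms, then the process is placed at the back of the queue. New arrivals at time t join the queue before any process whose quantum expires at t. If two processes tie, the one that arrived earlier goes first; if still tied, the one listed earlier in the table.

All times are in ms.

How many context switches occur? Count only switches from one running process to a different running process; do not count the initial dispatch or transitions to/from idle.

30

Timeline: | J1 0-4 | J5 4-5 | J1 5-6 | J5 6-7 | J1 7-8 | J5 8-9 | J3 9-10 | J1 10-11 | J2 11-12 | J5 12-13 | J3 13-14 | J4 14-15 | J1 15-16 | J2 16-17 | J3 17-18 | J4 18-19 | J1 19-20 | J2 20-21 | J4 21-22 | J1 22-23 | J2 23-24 | J4 24-25 | J1 25-26 | J2 26-27 | J4 27-28 | J1 28-29 | J4 29-30 | J1 30-31 | J4 31-32 | J1 32-33 | J4 33-34 |
Completion: J1=33  J2=27  J3=18  J4=34  J5=13
Turnaround (C−A): J1=33  J2=18  J3=10  J4=23  J5=9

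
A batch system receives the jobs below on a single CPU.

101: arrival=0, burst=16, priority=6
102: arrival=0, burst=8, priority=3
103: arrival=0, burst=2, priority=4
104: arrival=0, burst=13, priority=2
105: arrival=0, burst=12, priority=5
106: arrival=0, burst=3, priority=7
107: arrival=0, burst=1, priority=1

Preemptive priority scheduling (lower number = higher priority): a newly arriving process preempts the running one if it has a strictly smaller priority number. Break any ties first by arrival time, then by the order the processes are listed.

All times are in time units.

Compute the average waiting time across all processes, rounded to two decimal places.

21.29

Timeline: | 107 0-1 | 104 1-14 | 102 14-22 | 103 22-24 | 105 24-36 | 101 36-52 | 106 52-55 |
Completion: 101=52  102=22  103=24  104=14  105=36  106=55  107=1
Turnaround (C−A): 101=52  102=22  103=24  104=14  105=36  106=55  107=1
Waiting times: 101=36, 102=14, 103=22, 104=1, 105=24, 106=52, 107=0
Average waiting = (36+14+22+1+24+52+0) / 7 = 149/7 = 21.29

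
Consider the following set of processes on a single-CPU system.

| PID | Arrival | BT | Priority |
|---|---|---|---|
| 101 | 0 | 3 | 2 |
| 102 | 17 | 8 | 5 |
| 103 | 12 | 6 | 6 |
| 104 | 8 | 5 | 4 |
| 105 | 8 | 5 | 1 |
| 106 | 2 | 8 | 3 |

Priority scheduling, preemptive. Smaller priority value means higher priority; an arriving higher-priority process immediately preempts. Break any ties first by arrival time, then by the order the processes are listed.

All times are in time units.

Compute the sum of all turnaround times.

70

Schedule: | 101 0-3 | 106 3-8 | 105 8-13 | 106 13-16 | 104 16-21 | 102 21-29 | 103 29-35 |
Completion: 101=3  102=29  103=35  104=21  105=13  106=16
Turnaround = completion − arrival: 101=3, 102=12, 103=23, 104=13, 105=5, 106=14
Total turnaround = 3 + 12 + 23 + 13 + 5 + 14 = 70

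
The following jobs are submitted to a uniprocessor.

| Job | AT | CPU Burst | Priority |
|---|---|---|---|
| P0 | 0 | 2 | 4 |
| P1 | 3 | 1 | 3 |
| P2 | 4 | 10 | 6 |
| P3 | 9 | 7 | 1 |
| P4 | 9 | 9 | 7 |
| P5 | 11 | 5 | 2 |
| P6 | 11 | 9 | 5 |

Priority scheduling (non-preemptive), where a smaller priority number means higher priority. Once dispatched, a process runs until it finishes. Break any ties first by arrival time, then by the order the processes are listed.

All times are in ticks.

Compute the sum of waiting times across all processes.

56

Timeline: | P0 0-2 | idle 2-3 | P1 3-4 | P2 4-14 | P3 14-21 | P5 21-26 | P6 26-35 | P4 35-44 |
Completion: P0=2  P1=4  P2=14  P3=21  P4=44  P5=26  P6=35
Waiting = turnaround − burst: P0=0, P1=0, P2=0, P3=5, P4=26, P5=10, P6=15
Total waiting = 0 + 0 + 0 + 5 + 26 + 10 + 15 = 56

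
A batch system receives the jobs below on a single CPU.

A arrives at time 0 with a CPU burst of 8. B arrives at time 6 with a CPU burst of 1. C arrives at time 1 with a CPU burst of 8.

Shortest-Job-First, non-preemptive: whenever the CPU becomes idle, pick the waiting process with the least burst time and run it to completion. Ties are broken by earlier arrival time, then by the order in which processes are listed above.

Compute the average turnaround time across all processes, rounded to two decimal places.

9.00

Timeline: | A 0-8 | B 8-9 | C 9-17 |
Completion: A=8  B=9  C=17
Turnaround (C−A): A=8  B=3  C=16
Turnaround times: A=8, B=3, C=16
Average turnaround = (8+3+16) / 3 = 27/3 = 9.00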